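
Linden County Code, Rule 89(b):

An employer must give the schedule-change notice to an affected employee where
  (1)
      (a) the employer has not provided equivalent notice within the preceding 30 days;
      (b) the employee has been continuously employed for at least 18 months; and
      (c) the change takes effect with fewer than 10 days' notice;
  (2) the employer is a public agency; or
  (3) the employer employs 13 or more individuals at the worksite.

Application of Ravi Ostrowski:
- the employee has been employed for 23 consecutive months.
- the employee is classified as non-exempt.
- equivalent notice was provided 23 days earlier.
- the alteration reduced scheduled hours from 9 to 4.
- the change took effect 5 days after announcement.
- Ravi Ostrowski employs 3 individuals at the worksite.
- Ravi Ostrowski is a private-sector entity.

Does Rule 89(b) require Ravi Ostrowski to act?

(a) no recent notice — not satisfied.
(b) tenure ≥ 18 mo. — satisfied.
(c) < 10 days' notice — met.
So (1) is not satisfied (F AND T AND T).
(2) public agency — fails.
(3) ≥ 13 at site — not met.
So Overall is not satisfied (F OR F OR F).

No — not required.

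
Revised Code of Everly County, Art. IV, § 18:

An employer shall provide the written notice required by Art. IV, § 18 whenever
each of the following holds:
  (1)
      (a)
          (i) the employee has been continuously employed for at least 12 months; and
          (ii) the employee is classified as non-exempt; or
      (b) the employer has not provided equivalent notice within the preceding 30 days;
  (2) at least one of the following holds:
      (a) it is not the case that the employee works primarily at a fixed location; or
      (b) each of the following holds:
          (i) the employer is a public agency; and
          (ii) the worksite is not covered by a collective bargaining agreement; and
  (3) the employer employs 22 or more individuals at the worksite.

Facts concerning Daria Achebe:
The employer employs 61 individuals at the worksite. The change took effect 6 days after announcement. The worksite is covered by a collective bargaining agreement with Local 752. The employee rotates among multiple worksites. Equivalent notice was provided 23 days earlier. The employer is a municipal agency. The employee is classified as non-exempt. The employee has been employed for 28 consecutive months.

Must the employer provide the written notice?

(i) tenure ≥ 12 mo. — holds.
(ii) non-exempt — met.
(a) = T AND T = true.
(b) no recent notice — not met.
(1) = T OR F = true.
(a) not (fixed location) — met.
(i) public agency — holds.
(ii) no CBA — fails.
(b): T AND F → false.
(2): T OR F → true.
(3) ≥ 22 at site — met.
So Overall is satisfied (T AND T AND T).

Yes — required.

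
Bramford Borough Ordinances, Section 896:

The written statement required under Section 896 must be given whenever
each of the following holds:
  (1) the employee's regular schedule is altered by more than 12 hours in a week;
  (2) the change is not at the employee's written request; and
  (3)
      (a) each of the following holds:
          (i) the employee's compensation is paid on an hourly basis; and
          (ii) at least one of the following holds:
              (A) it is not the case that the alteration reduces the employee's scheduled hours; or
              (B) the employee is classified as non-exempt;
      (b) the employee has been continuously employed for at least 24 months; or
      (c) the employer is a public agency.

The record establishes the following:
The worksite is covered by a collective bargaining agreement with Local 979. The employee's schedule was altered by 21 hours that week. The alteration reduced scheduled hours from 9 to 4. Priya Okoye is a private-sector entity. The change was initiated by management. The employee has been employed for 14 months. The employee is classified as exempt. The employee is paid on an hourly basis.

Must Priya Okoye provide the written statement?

(1) schedule shift > 12h — satisfied.
(2) not employee-requested — met.
(i) hourly-paid — satisfied.
(A) not (hours reduced) — not satisfied.
(B) non-exempt — not met.
(ii): F OR F → false.
(a): T AND F → false.
(b) tenure ≥ 24 mo. — not met.
(c) public agency — not met.
So (3) is not satisfied (F OR F OR F).
So Overall is not satisfied (T AND T AND F).

No — not required.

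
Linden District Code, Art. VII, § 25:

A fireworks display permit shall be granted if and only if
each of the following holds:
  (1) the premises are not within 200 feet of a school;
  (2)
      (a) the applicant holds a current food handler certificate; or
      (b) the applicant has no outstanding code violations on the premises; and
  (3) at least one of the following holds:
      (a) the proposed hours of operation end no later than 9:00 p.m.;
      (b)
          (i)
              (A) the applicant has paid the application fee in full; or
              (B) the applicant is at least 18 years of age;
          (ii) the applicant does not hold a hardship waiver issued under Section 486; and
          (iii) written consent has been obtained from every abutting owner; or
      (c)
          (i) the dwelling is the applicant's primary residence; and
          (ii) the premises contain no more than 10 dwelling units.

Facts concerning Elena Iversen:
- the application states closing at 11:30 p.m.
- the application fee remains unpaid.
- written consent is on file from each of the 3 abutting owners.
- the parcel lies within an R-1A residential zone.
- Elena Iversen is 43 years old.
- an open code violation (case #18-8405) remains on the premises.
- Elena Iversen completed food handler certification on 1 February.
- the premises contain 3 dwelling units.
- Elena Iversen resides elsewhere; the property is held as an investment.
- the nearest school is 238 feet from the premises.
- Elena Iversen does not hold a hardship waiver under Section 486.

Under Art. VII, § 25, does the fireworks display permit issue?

Yes — granted.

(1) ≥200 ft from school — satisfied.
(a) food handler cert. — satisfied.
(b) no code violations — not satisfied.
(2): T OR F → true.
(a) closes by 9 p.m. — not met.
(A) fee paid — fails.
(B) age ≥ 18 — met.
(i) = F OR T = true.
(ii) not (hardship waiver) — holds.
(iii) all abutters consent — holds.
So (b) is satisfied (T AND T AND T).
(i) primary residence — not met.
(ii) ≤ 10 units — satisfied.
(c) = F AND T = false.
(3) = F OR T OR F = true.
Overall = T AND T AND T = true.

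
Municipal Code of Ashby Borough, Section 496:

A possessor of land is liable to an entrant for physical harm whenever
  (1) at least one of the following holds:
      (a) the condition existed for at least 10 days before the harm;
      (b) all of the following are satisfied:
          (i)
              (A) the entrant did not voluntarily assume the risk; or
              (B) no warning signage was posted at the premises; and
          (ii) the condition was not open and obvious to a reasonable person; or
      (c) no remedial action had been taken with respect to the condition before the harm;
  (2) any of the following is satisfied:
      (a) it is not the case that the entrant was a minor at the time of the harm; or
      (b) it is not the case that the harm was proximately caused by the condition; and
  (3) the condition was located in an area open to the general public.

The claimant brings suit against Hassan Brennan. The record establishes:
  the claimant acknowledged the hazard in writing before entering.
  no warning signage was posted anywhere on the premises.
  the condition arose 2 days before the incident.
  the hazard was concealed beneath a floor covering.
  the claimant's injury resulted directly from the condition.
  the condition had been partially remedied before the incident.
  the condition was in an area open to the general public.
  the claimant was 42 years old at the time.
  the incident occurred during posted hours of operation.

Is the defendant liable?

(a) condition ≥10 days old — not met.
(A) no assumed risk — not satisfied.
(B) no signage posted — holds.
So (i) is satisfied (F OR T).
(ii) not open/obvious — satisfied.
So (b) is satisfied (T AND T).
(c) no remedial action — fails.
(1) = F OR T OR F = true.
(a) not (entrant a minor) — satisfied.
(b) not (proximate cause) — not satisfied.
(2): T OR F → true.
(3) public area — met.
Overall: T AND T AND T → true.

Yes — liable.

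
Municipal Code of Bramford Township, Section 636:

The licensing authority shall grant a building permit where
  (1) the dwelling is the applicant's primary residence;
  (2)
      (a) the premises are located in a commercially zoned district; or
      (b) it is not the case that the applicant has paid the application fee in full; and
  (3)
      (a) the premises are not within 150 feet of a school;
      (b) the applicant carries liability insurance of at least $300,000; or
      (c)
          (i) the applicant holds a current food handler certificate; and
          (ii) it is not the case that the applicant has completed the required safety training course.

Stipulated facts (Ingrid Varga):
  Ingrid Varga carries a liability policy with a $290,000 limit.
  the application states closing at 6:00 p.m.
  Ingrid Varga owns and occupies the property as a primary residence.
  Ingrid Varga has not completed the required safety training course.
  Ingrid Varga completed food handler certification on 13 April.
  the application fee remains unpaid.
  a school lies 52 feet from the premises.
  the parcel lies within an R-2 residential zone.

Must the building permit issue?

Yes — granted.

(1) primary residence — met.
(a) commercially zoned — not met.
(b) not (fee paid) — met.
(2) = F OR T = true.
(a) ≥150 ft from school — fails.
(b) insurance ≥ $300,000 — fails.
(i) food handler cert. — holds.
(ii) not (safety training) — holds.
(c) = T AND T = true.
(3) = F OR F OR T = true.
So Overall is satisfied (T AND T AND T).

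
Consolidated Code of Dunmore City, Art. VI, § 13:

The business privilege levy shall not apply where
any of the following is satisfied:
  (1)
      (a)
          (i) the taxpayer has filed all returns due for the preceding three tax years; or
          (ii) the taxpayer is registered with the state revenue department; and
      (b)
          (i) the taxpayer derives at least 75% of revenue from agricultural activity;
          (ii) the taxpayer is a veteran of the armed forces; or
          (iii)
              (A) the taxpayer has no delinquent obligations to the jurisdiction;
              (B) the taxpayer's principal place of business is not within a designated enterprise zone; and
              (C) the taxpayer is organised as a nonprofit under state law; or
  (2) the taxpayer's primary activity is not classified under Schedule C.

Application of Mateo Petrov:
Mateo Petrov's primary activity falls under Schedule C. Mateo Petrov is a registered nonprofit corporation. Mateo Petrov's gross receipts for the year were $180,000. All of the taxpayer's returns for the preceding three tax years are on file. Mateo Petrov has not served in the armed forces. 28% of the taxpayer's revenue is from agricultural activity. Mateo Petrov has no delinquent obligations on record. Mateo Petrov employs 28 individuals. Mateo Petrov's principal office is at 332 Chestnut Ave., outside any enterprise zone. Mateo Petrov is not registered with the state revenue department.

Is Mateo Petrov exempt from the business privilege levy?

(i) returns current — holds.
(ii) state-registered — not satisfied.
(a) = T OR F = true.
(i) ≥75% agricultural — fails.
(ii) veteran — not satisfied.
(A) no delinquency — met.
(B) not (in enterprise zone) — met.
(C) nonprofit — satisfied.
(iii): T AND T AND T → true.
So (b) is satisfied (F OR F OR T).
(1) = T AND T = true.
(2) not (Schedule C activity) — not satisfied.
Overall = T OR F = true.

Yes — exempt.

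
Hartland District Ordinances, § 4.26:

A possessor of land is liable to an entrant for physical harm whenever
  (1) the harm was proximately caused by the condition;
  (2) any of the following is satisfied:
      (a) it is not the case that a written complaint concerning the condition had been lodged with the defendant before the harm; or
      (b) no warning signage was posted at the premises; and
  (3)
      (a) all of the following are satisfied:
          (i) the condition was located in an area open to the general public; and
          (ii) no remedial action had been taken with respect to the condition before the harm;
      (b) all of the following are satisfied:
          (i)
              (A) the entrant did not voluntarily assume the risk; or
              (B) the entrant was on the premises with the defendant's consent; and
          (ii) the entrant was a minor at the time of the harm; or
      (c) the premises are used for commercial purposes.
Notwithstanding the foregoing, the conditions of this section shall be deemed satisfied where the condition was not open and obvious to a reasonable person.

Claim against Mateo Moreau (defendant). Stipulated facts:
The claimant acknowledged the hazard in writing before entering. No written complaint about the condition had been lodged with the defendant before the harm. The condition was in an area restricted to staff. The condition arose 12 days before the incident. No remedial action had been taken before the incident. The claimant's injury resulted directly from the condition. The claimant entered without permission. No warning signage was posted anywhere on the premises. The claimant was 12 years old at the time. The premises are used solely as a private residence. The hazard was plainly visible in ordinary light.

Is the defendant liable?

No — not liable.

(1) proximate cause — holds.
(a) not (complaint lodged) — satisfied.
(b) no signage posted — satisfied.
(2): T OR T → true.
(i) public area — fails.
(ii) no remedial action — holds.
So (a) is not satisfied (F AND T).
(A) no assumed risk — not satisfied.
(B) consent to enter — not met.
So (i) is not satisfied (F OR F).
(ii) entrant a minor — satisfied.
(b): F AND T → false.
(c) commercial use — fails.
(3) = F OR F OR F = false.
Overall = T AND T AND F = false.
Exception (not open/obvious) — not satisfied.
Result: main false OR exception false → false.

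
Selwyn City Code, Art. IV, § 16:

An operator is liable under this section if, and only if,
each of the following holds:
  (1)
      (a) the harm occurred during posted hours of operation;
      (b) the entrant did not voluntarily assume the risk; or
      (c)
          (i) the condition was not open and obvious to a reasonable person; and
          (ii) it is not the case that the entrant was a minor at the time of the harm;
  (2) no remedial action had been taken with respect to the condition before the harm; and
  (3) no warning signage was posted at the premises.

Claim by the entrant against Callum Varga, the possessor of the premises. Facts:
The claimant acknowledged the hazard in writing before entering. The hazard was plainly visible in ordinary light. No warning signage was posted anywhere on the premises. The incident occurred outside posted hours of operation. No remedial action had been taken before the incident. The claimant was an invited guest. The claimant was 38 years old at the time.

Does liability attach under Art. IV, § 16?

No — not liable.

(a) during posted hours — not met.
(b) no assumed risk — fails.
(i) not open/obvious — fails.
(ii) not (entrant a minor) — satisfied.
So (c) is not satisfied (F AND T).
(1) = F OR F OR F = false.
(2) no remedial action — met.
(3) no signage posted — holds.
So Overall is not satisfied (F AND T AND T).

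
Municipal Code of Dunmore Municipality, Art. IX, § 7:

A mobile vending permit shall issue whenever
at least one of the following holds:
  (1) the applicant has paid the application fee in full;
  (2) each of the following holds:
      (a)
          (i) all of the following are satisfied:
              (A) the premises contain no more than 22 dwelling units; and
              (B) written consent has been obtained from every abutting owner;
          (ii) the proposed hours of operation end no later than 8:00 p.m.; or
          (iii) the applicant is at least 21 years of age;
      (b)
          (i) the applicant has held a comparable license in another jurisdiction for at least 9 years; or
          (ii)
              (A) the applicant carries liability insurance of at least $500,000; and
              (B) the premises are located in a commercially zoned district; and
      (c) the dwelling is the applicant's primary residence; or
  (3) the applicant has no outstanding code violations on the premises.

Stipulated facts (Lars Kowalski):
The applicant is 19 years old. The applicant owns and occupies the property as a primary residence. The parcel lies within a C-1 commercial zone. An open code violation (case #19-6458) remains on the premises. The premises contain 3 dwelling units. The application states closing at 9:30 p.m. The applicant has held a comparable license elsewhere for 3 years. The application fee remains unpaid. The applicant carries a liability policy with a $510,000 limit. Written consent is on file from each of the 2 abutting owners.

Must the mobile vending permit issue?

(1) fee paid — not satisfied.
(A) ≤ 22 units — satisfied.
(B) all abutters consent — satisfied.
So (i) is satisfied (T AND T).
(ii) closes by 8 p.m. — fails.
(iii) age ≥ 21 — not satisfied.
(a): T OR F OR F → true.
(i) prior license ≥ 9 yr — not met.
(A) insurance ≥ $500,000 — met.
(B) commercially zoned — satisfied.
So (ii) is satisfied (T AND T).
(b): F OR T → true.
(c) primary residence — holds.
(2): T AND T AND T → true.
(3) no code violations — fails.
Overall: F OR T OR F → true.

Yes — granted.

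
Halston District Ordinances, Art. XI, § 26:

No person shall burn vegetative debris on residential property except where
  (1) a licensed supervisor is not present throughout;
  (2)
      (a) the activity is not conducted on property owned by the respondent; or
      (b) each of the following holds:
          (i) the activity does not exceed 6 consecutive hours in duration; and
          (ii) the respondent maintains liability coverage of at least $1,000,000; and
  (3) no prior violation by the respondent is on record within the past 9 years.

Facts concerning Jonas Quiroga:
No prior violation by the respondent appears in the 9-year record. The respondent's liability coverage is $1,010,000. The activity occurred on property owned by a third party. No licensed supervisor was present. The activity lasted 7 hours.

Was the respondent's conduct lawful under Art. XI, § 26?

(1) not (supervisor present) — holds.
(a) not (own property) — satisfied.
(i) ≤ 6 hrs duration — fails.
(ii) coverage ≥ $1,000,000 — holds.
(b): F AND T → false.
So (2) is satisfied (T OR F).
(3) no prior violation — met.
So Overall is satisfied (T AND T AND T).

Yes — lawful.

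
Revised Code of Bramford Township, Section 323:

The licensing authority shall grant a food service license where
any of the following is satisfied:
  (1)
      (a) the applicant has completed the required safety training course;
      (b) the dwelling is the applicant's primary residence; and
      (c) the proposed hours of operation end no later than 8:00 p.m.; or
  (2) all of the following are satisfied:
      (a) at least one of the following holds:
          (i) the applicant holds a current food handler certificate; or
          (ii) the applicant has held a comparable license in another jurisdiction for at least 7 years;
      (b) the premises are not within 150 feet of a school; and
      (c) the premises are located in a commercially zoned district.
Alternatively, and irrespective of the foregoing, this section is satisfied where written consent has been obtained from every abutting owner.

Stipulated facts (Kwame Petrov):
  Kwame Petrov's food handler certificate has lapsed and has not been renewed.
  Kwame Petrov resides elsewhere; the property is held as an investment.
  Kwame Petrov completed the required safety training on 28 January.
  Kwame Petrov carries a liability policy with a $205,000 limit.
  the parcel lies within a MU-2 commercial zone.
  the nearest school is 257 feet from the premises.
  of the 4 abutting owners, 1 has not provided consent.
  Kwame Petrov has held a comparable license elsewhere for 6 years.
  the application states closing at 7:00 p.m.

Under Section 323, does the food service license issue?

No — denied.

(a) safety training — met.
(b) primary residence — not satisfied.
(c) closes by 8 p.m. — satisfied.
(1): T AND F AND T → false.
(i) food handler cert. — not satisfied.
(ii) prior license ≥ 7 yr — not met.
(a) = F OR F = false.
(b) ≥150 ft from school — met.
(c) commercially zoned — holds.
(2): F AND T AND T → false.
So Overall is not satisfied (F OR F).
Exception (all abutters consent) — not satisfied.
Result: main false OR exception false → false.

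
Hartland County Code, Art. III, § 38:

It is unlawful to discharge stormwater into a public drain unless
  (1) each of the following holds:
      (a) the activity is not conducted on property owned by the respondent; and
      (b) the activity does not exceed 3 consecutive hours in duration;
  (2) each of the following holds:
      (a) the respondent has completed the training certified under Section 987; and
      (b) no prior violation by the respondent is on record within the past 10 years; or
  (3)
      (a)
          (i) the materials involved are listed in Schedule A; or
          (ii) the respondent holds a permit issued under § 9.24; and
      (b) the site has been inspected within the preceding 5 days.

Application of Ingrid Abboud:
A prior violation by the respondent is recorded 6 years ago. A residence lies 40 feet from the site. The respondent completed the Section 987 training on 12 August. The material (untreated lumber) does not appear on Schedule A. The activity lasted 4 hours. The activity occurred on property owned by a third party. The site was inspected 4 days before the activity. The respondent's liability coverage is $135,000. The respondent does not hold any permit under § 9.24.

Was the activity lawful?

(a) not (own property) — holds.
(b) ≤ 3 hrs duration — not satisfied.
(1) = T AND F = false.
(a) training certified — holds.
(b) no prior violation — fails.
So (2) is not satisfied (T AND F).
(i) Schedule A material — not met.
(ii) holds permit — not satisfied.
So (a) is not satisfied (F OR F).
(b) site inspected — satisfied.
(3) = F AND T = false.
So Overall is not satisfied (F OR F OR F).

No — unlawful.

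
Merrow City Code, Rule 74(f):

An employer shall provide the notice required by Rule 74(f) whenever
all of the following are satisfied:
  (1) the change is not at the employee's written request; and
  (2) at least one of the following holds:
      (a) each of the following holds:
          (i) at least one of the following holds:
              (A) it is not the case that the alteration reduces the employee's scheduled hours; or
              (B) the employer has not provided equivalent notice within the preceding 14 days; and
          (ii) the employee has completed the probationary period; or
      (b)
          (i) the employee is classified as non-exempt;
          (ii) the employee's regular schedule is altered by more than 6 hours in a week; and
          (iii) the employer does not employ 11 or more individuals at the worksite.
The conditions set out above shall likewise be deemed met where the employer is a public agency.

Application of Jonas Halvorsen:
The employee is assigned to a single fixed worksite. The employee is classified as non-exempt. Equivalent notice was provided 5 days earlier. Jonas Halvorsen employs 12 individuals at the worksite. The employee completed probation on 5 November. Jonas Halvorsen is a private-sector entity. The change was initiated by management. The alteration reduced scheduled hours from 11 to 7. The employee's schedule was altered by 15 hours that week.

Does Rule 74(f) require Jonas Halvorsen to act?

(1) not employee-requested — satisfied.
(A) not (hours reduced) — fails.
(B) no recent notice — not met.
(i): F OR F → false.
(ii) past probation — met.
(a) = F AND T = false.
(i) non-exempt — met.
(ii) schedule shift > 6h — holds.
(iii) not (≥ 11 at site) — fails.
(b): T AND T AND F → false.
So (2) is not satisfied (F OR F).
Overall: T AND F → false.
Exception (public agency) — not satisfied.
Result: main false OR exception false → false.

No — not required.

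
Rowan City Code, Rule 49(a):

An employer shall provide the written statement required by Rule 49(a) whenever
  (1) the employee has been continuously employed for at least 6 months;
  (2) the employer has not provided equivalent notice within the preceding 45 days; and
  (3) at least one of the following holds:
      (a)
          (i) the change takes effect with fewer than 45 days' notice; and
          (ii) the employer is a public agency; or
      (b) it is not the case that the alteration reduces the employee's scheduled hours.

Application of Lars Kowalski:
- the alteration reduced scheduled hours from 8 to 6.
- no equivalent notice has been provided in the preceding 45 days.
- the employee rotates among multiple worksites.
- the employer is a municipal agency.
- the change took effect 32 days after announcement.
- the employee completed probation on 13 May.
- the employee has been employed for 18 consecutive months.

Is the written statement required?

Yes — required.

(1) tenure ≥ 6 mo. — holds.
(2) no recent notice — met.
(i) < 45 days' notice — holds.
(ii) public agency — met.
So (a) is satisfied (T AND T).
(b) not (hours reduced) — not met.
(3): T OR F → true.
So Overall is satisfied (T AND T AND T).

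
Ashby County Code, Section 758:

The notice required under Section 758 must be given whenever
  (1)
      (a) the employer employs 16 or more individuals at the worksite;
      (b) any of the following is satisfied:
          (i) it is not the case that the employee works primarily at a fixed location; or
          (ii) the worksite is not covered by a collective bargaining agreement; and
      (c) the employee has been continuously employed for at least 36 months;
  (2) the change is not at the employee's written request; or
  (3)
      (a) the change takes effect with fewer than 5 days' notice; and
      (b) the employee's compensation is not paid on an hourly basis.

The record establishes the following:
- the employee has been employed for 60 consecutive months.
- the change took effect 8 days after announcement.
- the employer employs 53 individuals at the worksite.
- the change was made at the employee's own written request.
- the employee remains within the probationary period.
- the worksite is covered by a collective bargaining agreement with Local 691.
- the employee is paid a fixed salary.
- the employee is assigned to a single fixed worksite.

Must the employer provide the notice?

(a) ≥ 16 at site — met.
(i) not (fixed location) — fails.
(ii) no CBA — fails.
(b) = F OR F = false.
(c) tenure ≥ 36 mo. — holds.
(1): T AND F AND T → false.
(2) not employee-requested — not satisfied.
(a) < 5 days' notice — not satisfied.
(b) not (hourly-paid) — satisfied.
(3): F AND T → false.
So Overall is not satisfied (F OR F OR F).

No — not required.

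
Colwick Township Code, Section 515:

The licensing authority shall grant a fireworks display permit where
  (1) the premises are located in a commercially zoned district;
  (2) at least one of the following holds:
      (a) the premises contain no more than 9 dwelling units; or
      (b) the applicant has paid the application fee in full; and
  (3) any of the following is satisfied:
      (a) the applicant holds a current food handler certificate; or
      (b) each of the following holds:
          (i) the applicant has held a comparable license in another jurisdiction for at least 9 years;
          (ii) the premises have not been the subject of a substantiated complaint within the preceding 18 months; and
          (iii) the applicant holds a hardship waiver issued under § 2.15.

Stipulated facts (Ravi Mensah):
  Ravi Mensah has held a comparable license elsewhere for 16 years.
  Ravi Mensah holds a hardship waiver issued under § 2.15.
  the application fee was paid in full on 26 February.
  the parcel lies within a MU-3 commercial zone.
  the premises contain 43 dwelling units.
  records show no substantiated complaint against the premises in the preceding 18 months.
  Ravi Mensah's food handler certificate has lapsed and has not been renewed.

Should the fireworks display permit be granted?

(1) commercially zoned — met.
(a) ≤ 9 units — not satisfied.
(b) fee paid — satisfied.
(2): F OR T → true.
(a) food handler cert. — not met.
(i) prior license ≥ 9 yr — satisfied.
(ii) no complaint in 18 mo. — holds.
(iii) hardship waiver — met.
(b): T AND T AND T → true.
(3): F OR T → true.
Overall: T AND T AND T → true.

Yes — granted.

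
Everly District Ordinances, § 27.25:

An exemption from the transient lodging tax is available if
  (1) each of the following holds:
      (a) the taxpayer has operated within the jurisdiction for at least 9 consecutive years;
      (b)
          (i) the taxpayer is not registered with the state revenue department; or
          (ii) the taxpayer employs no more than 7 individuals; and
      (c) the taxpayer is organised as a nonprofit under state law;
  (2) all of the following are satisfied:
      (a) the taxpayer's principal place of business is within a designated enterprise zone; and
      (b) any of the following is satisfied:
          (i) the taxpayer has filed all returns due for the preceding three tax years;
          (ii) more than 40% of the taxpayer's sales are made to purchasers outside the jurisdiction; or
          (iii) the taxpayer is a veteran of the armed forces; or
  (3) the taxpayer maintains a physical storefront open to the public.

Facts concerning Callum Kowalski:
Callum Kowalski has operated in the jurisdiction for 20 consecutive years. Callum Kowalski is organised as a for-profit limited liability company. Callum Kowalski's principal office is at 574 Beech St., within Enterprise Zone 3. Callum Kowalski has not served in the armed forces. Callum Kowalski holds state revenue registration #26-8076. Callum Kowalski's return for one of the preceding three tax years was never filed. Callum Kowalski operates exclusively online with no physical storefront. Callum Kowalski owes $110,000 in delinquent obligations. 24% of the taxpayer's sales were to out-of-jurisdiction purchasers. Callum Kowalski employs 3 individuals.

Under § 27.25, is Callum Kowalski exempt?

No — not exempt.

(a) ≥ 9 yrs in jurisdiction — holds.
(i) not (state-registered) — fails.
(ii) ≤ 7 employees — met.
So (b) is satisfied (F OR T).
(c) nonprofit — fails.
(1): T AND T AND F → false.
(a) in enterprise zone — met.
(i) returns current — fails.
(ii) >40% out-of-jur. sales — not satisfied.
(iii) veteran — not met.
So (b) is not satisfied (F OR F OR F).
(2) = T AND F = false.
(3) has storefront — not satisfied.
Overall = F OR F OR F = false.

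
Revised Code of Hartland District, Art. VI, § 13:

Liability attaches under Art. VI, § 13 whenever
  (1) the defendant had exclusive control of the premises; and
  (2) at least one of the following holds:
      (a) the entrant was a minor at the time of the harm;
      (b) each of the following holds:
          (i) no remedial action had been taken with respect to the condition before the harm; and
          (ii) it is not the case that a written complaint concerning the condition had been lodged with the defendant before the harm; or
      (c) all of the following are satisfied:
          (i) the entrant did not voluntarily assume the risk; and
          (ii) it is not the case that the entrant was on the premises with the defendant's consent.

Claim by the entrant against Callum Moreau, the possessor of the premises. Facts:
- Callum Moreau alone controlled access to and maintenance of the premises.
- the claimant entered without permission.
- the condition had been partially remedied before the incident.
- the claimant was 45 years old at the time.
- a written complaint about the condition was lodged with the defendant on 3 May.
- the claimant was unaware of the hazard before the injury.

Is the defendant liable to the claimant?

(1) exclusive control — met.
(a) entrant a minor — fails.
(i) no remedial action — fails.
(ii) not (complaint lodged) — not satisfied.
(b): F AND F → false.
(i) no assumed risk — met.
(ii) not (consent to enter) — satisfied.
So (c) is satisfied (T AND T).
So (2) is satisfied (F OR F OR T).
Overall: T AND T → true.

Yes — liable.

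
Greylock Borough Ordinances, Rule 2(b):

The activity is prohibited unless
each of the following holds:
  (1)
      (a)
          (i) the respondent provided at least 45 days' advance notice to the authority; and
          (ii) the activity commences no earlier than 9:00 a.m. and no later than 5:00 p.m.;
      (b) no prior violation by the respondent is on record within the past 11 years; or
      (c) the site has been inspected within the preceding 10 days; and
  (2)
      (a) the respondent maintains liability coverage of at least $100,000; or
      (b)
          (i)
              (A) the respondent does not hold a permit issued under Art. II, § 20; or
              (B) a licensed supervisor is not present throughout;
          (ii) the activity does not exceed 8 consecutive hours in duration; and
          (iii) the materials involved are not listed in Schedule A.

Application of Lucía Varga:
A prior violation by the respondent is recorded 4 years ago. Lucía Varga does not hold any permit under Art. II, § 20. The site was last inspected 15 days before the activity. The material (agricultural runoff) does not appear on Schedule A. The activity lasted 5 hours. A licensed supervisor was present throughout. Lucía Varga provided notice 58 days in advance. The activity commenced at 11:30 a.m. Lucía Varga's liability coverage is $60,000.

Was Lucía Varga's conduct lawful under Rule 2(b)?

Yes — lawful.

(i) ≥45 days' notice — met.
(ii) start within hours — satisfied.
(a) = T AND T = true.
(b) no prior violation — not met.
(c) site inspected — not satisfied.
(1): T OR F OR F → true.
(a) coverage ≥ $100,000 — fails.
(A) not (holds permit) — satisfied.
(B) not (supervisor present) — not met.
So (i) is satisfied (T OR F).
(ii) ≤ 8 hrs duration — met.
(iii) not (Schedule A material) — holds.
(b) = T AND T AND T = true.
So (2) is satisfied (F OR T).
So Overall is satisfied (T AND T).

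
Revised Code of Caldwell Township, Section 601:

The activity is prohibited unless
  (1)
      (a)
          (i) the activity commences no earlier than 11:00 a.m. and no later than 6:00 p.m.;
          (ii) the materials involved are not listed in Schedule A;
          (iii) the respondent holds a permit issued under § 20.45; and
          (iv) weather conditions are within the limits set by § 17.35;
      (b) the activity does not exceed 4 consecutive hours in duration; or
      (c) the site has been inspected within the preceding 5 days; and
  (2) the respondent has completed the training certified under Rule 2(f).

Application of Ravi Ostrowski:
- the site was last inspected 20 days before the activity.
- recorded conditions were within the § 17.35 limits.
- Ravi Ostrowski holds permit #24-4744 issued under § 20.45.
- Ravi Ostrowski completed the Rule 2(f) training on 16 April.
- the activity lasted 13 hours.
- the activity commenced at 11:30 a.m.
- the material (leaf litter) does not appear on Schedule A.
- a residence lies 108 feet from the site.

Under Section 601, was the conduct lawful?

(i) start within hours — met.
(ii) not (Schedule A material) — met.
(iii) holds permit — holds.
(iv) weather ok — holds.
So (a) is satisfied (T AND T AND T AND T).
(b) ≤ 4 hrs duration — fails.
(c) site inspected — fails.
(1) = T OR F OR F = true.
(2) training certified — met.
Overall = T AND T = true.

Yes — lawful.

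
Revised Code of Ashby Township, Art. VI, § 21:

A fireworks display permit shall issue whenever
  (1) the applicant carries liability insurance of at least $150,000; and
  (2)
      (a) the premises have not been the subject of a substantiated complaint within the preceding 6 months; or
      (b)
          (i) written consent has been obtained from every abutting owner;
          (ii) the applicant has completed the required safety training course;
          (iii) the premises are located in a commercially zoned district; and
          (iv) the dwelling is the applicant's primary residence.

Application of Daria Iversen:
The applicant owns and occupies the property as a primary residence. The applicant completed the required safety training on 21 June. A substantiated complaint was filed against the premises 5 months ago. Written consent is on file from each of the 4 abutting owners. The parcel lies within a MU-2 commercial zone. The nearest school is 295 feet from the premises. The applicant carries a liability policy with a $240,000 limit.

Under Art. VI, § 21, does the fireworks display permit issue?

(1) insurance ≥ $150,000 — holds.
(a) no complaint in 6 mo. — not met.
(i) all abutters consent — holds.
(ii) safety training — satisfied.
(iii) commercially zoned — holds.
(iv) primary residence — met.
(b) = T AND T AND T AND T = true.
(2) = F OR T = true.
So Overall is satisfied (T AND T).

Yes — granted.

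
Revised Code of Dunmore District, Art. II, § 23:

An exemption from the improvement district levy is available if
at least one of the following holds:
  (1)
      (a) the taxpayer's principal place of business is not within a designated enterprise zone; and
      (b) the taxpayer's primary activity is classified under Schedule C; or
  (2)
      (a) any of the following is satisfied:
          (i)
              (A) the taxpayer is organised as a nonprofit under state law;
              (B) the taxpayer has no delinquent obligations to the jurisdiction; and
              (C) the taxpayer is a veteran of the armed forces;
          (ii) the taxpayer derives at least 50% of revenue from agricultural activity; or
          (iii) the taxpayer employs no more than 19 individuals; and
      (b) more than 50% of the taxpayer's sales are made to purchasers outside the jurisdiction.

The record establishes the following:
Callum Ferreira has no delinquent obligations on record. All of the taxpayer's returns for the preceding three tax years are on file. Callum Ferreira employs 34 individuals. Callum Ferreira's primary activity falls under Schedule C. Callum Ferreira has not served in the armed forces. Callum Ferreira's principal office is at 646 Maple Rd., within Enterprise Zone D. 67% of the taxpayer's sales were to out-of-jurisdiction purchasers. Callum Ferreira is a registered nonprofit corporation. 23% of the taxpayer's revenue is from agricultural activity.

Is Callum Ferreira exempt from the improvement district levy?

No — not exempt.

(a) not (in enterprise zone) — not met.
(b) Schedule C activity — satisfied.
So (1) is not satisfied (F AND T).
(A) nonprofit — satisfied.
(B) no delinquency — met.
(C) veteran — not satisfied.
(i): T AND T AND F → false.
(ii) ≥50% agricultural — fails.
(iii) ≤ 19 employees — fails.
(a) = F OR F OR F = false.
(b) >50% out-of-jur. sales — holds.
(2) = F AND T = false.
Overall = F OR F = false.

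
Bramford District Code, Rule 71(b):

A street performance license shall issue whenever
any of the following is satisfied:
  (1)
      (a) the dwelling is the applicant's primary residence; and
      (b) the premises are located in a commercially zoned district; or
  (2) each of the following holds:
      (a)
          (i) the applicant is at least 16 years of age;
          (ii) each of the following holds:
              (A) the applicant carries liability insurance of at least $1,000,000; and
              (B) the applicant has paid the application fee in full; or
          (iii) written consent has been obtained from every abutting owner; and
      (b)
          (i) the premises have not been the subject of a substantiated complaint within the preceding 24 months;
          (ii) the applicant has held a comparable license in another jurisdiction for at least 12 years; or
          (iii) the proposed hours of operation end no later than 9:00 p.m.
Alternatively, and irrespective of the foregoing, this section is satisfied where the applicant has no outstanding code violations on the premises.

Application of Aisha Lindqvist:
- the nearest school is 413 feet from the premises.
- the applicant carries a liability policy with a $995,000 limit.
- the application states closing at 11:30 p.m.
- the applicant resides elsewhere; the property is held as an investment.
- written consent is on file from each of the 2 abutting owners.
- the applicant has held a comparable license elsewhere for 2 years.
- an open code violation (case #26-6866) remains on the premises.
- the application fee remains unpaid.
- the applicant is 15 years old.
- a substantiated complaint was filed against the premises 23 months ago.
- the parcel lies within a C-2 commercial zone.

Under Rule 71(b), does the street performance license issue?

(a) primary residence — fails.
(b) commercially zoned — met.
So (1) is not satisfied (F AND T).
(i) age ≥ 16 — fails.
(A) insurance ≥ $1,000,000 — not satisfied.
(B) fee paid — not met.
(ii): F AND F → false.
(iii) all abutters consent — met.
So (a) is satisfied (F OR F OR T).
(i) no complaint in 24 mo. — fails.
(ii) prior license ≥ 12 yr — not met.
(iii) closes by 9 p.m. — fails.
So (b) is not satisfied (F OR F OR F).
So (2) is not satisfied (T AND F).
So Overall is not satisfied (F OR F).
Exception (no code violations) — not satisfied.
Result: main false OR exception false → false.

No — denied.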